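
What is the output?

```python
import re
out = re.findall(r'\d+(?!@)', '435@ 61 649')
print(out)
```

The negative lookahead/lookbehind blocks any match where the forbidden context is present.
Scanning left to right: at [0:2] → '43'; at [5:7] → '61'; at [8:11] → '649'.
`findall` yields the raw match text (3 of them) because the pattern has no groups.

['43', '61', '649']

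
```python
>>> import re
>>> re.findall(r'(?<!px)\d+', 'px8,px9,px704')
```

The negative lookahead/lookbehind blocks any match where the forbidden context is present.
Since nothing is captured, `findall` lists the 1 matched substring directly.

['04']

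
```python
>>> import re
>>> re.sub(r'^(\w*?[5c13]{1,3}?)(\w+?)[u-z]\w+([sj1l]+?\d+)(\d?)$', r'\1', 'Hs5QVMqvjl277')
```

`\1` in the replacement pulls in group 1's text for each match.

'Hs5'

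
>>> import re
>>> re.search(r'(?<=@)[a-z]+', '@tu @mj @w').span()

Because the assertion is zero-width, the text it checks is not consumed and won't appear in the result.
`search` walks the string left to right and returns the first match it finds.
The match spans [1:3] → 'tu'.

(1, 3)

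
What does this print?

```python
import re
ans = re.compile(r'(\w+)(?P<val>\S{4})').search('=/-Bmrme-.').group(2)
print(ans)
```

The pattern matches one or more of a word character (captured); then exactly 4 of a non-whitespace character (captured as 'val').
`re.search` tries every starting position until one works.
The match spans [3:10] → 'Bmrme-.'.
Captured: group 1 = 'Bmr', group 2 = 'me-.'.

me-.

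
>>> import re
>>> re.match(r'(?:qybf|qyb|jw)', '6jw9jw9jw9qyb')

`match` is anchored at position 0; if the pattern doesn't fit there, it returns None.
Here the pattern fails at index 0, so the call returns None.

None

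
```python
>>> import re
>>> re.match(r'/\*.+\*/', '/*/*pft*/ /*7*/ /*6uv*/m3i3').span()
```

(0, 23)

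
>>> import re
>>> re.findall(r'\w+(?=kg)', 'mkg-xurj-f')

The lookaround is zero-width — it requires the adjacent text to match without consuming it, so the asserted text isn't part of the match.
Scanning left to right: at [0:1] → 'm'.
No capturing groups, so `findall` returns the 1 full match string.

['m']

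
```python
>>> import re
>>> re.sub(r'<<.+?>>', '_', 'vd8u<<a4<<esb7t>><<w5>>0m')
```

'vd8u__0m'

A non-greedy quantifier consumes as few characters as it can — just enough that the remainder of the pattern still matches from where it stops; whatever follows it matches normally.
Matches: at [4:17] → '<<a4<<esb7t>>'; at [17:23] → '<<w5>>'.
Every occurrence is swapped for '_'.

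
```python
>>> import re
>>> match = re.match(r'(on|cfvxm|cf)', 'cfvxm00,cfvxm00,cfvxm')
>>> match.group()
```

`|` is ordered: at each position the engine commits to the first alternative that works.
`re.match` won't scan ahead — the pattern has to work from the very first character.
The match spans [0:5] → 'cfvxm'.
Captured: group 1 = 'cfvxm'.

'cfvxm'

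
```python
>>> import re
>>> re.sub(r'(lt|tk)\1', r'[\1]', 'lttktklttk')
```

'lt[tk]lttk'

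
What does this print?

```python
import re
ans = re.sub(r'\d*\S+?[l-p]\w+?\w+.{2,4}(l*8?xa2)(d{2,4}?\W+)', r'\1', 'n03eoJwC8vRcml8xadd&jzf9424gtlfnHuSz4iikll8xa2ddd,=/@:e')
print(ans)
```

xa2e

The pattern matches zero or more of a digit, then one or more of a non-whitespace character (lazy), then a character in [l-p]; then one or more of a word character (lazy), then one or more of a word character, then 2 to 4 of any character; then zero or more of a literal 'l', then optionally a literal '8', then the literal 'xa2' (captured); then 2 to 4 of the literal 'd' (lazy), then one or more of a non-word character (captured).
Matches: at [0:54] → 'n03eoJwC8vRcml8xadd&jzf9424gtlfnHuSz4iikll8xa2ddd,=/@:'.
The replacement refers to a captured group, so each match is rewritten using its own captured text.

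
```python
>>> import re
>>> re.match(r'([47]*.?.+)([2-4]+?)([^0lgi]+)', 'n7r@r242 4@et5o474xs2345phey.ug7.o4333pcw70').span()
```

(0, 42)

Pattern: zero or more of one of [47], then optionally any character, then one or more of any character (captured); then one or more of a character in [2-4] (lazy) (captured); then one or more of any character except [0lgi] (captured).
`match` is anchored at position 0; if the pattern doesn't fit there, it returns None.
The match spans [0:42] → 'n7r@r242 4@et5o474xs2345phey.ug7.o4333pcw7'.
Captured: group 1 = 'n7r@r242 4@et5o474xs2345phey.ug7.o433', group 2 = '3', group 3 = 'pcw7'.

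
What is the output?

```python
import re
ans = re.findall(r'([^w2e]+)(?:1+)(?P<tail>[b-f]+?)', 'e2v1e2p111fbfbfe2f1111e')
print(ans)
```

[('v', 'e'), ('p11', 'f'), ('f111', 'e')]

Pattern: one or more of any character except [w2e] (captured); then one or more of a literal '1' (non-capturing group); then one or more of a character in [b-f] (lazy) (captured as 'tail').
Lazy quantifiers expand one character at a time until the remainder of the pattern can match.
Scanning left to right: at [2:5] match 'v1e', groups = ('v', 'e'); at [6:11] match 'p111f', groups = ('p11', 'f'); at [17:23] match 'f1111e', groups = ('f111', 'e').
`findall` packs the 2 group values into a tuple for every match.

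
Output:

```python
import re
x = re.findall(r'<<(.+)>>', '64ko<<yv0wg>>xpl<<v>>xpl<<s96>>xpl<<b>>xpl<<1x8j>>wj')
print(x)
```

Walking the string: at [4:50] match '<<yv0wg>>xpl<<v>>xpl<<s96>>xpl<<b>>xpl<<1x8j>>', group 1 = 'yv0wg>>xpl<<v>>xpl<<s96>>xpl<<b>>xpl<<1x8j'.
`findall` collects group 1 from the one match (1 total).

['yv0wg>>xpl<<v>>xpl<<s96>>xpl<<b>>xpl<<1x8j']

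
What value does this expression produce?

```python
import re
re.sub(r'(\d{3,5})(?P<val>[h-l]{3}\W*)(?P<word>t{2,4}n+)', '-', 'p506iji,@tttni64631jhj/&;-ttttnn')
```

'p-i-'

Pattern: 3 to 5 of a digit (captured); then exactly 3 of a character in [h-l], then zero or more of a non-word character (captured as 'val'); then 2 to 4 of the literal 't', then one or more of a literal 'n' (captured as 'word').
Matches: at [1:13] → '506iji,@tttn'; at [14:32] → '64631jhj/&;-ttttnn'.
Every occurrence is swapped for '-'.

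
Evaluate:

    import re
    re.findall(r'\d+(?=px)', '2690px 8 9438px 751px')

['2690', '9438', '751']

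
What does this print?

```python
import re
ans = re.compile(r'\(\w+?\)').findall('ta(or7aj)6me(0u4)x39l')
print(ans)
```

With no groups in the pattern, `findall` gives back each whole match — 2 here.

['(or7aj)', '(0u4)']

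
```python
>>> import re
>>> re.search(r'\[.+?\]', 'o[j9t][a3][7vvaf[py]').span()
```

The match spans [1:6] → '[j9t]'.

(1, 6)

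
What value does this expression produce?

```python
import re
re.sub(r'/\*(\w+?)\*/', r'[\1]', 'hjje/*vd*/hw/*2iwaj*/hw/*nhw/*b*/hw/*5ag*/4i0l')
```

Each match is replaced using the text its own group 1 captured.

'hjje[vd]hw[2iwaj]hw/*nhw[b]hw[5ag]4i0l'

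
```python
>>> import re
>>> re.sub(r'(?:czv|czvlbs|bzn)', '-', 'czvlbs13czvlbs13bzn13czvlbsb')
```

'-lbs13-lbs13-13-lbsb'

Alternation isn't longest-match — the leftmost alternative that fits at this position is chosen.
Matches: at [0:3] → 'czv'; at [8:11] → 'czv'; at [16:19] → 'bzn'; at [21:24] → 'czv'.
Each match is replaced by '-'.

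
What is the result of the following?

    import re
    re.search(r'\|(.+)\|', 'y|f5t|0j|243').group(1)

'f5t|0j'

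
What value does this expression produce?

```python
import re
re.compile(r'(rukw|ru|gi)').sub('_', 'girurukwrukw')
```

'____'

The regex engine tests alternatives in the order written; an earlier branch that matches wins even if a later one would match more.
Matches: at [0:2] → 'gi'; at [2:4] → 'ru'; at [4:8] → 'rukw'; at [8:12] → 'rukw'.
`sub` substitutes '_' at each match site.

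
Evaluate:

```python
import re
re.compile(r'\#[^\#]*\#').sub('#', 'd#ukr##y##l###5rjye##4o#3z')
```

'd####5rjye#4o#3z'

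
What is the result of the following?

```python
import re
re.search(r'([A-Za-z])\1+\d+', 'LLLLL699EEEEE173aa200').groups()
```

('L',)

The match spans [0:8] → 'LLLLL699'.
Captured: group 1 = 'L'.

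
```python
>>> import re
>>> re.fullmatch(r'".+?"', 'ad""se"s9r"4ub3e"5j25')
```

None

`re.fullmatch` requires the pattern to consume the entire string.
Here the string isn't matched end-to-end, so the call returns None.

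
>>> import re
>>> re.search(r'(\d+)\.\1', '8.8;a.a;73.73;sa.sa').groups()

A backreference is literal: `\1` must see the identical characters the first group matched.
`re.search` tries every starting position until one works.
The match spans [0:3] → '8.8'.
Captured: group 1 = '8'.

('8',)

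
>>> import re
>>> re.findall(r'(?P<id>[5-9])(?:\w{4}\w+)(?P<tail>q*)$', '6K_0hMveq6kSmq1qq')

Pattern: a character in [5-9] (captured as 'id'); then exactly 4 of a word character, then one or more of a word character (non-capturing group); then zero or more of a literal 'q' (captured as 'tail'); then anchored at the end.
`findall` packs the 2 group values into a tuple for every match.

[('6', '')]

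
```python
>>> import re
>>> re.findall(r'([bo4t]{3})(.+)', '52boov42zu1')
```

[('boo', 'v42zu1')]

`findall` packs the 2 group values into a tuple for every match.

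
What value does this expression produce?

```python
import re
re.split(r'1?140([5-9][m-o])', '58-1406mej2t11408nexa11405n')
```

Pattern: optionally the literal '1', then the literal '140'; then a character in [5-9], then a character in [m-o] (captured).
Matches to split on: at [3:8] → '1406m'; at [12:18] → '11408n'; at [21:27] → '11405n'.
With a capturing group present, the delimiter's captured portion is kept in the result list.

['58-', '6m', 'ej2t', '8n', 'exa', '5n', '']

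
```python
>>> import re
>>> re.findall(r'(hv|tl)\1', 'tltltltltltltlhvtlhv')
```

['tl', 'tl', 'tl']

The backreference `\1` re-matches whatever the first group consumed, character for character.
Scanning left to right: at [0:4] match 'tltl', group 1 = 'tl'; at [4:8] match 'tltl', group 1 = 'tl'; at [8:12] match 'tltl', group 1 = 'tl'.
`findall` collects group 1 from each match (3 total).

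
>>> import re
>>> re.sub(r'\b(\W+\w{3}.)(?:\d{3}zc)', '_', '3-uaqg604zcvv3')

The pattern matches a word boundary (`\b`, zero-width); then one or more of a non-word character, then exactly 3 of a word character, then any character (captured); then exactly 3 of a digit, then the literal 'zc' (non-capturing group).
Matches: at [1:11] → '-uaqg604zc'.
Each match is replaced by '_'.

'3_vv3'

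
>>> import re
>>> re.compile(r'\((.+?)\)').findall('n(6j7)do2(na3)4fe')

['6j7', 'na3']

Because the quantifier is non-greedy, it stops expanding at the earliest point where the rest of the pattern can succeed.
Matches: at [1:6] match '(6j7)', group 1 = '6j7'; at [9:14] match '(na3)', group 1 = 'na3'.
`findall` collects group 1 from each match (2 total).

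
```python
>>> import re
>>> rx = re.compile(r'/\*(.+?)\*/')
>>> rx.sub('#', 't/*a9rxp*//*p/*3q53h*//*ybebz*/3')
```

't###3'

A `+?`/`*?`/`{m,n}?` starts at its minimum and grows only as far as needed for what follows to match.
Matches: at [1:10] → '/*a9rxp*/'; at [10:22] → '/*p/*3q53h*/'; at [22:31] → '/*ybebz*/'.
Each match is replaced by '#'.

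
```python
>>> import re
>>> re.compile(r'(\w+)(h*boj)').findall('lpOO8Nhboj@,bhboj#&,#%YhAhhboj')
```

Pattern: one or more of a word character (captured); then zero or more of a literal 'h', then the literal 'boj' (captured).
Matches: at [0:10] match 'lpOO8Nhboj', groups = ('lpOO8Nh', 'boj'); at [12:17] match 'bhboj', groups = ('bh', 'boj'); at [22:30] match 'YhAhhboj', groups = ('YhAhh', 'boj').
Multiple groups make `findall` return tuples — one 2-tuple for each match.

[('lpOO8Nh', 'boj'), ('bh', 'boj'), ('YhAhh', 'boj')]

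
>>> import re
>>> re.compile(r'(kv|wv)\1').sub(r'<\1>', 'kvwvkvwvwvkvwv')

'kvwvkv<wv>kvwv'

`\1` is not a pattern — it's the concrete string captured by group 1, re-applied verbatim.
Matches: at [6:10] → 'wvwv'.
`\1` in the replacement pulls in group 1's text for each match.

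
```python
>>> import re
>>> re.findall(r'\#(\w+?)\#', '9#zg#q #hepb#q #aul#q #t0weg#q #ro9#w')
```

Matches: at [1:5] match '#zg#', group 1 = 'zg'; at [7:13] match '#hepb#', group 1 = 'hepb'; at [15:20] match '#aul#', group 1 = 'aul'; at [22:29] match '#t0weg#', group 1 = 't0weg'; at [31:36] match '#ro9#', group 1 = 'ro9'.
With a single group, `findall` returns only what that group captured — 5 items.

['zg', 'hepb', 'aul', 't0weg', 'ro9']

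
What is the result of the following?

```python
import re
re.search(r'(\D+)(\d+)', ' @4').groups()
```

This matches one or more of a non-digit (captured); then one or more of a digit (captured).
Unlike `match`, `search` isn't anchored — it looks for the pattern anywhere in the string.
The match spans [0:3] → ' @4'.
Captured: group 1 = ' @', group 2 = '4'.

(' @', '4')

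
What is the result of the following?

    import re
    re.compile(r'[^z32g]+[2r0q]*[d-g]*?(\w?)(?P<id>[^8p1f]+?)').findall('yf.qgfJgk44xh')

This matches one or more of any character except [z32g], then zero or more of one of [2r0q], then zero or more of a character in [d-g] (lazy); then optionally a word character (captured); then one or more of any character except [8p1f] (lazy) (captured as 'id').
Multiple groups make `findall` return tuples — one 2-tuple for each match.

[('', 'g'), ('g', 'k'), ('', 'h')]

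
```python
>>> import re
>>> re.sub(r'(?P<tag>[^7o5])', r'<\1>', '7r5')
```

The pattern matches any character except [7o5] (captured as 'tag').
Matches: at [1:2] → 'r'.
Each match is replaced using the text its own group 1 captured.

'7<r>5'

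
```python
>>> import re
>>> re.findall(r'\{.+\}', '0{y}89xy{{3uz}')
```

Scanning left to right: at [1:14] → '{y}89xy{{3uz}'.
No capturing groups, so `findall` returns the 1 full match string.

['{y}89xy{{3uz}']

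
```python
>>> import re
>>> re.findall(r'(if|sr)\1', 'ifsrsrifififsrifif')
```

`\1` is not a pattern — it's the concrete string captured by group 1, re-applied verbatim.
Walking the string: at [2:6] match 'srsr', group 1 = 'sr'; at [6:10] match 'ifif', group 1 = 'if'; at [14:18] match 'ifif', group 1 = 'if'.
`findall` collects group 1 from each match (3 total).

['sr', 'if', 'if']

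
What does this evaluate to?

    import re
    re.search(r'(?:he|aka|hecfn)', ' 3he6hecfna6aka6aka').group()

The match spans [2:4] → 'he'.

'he'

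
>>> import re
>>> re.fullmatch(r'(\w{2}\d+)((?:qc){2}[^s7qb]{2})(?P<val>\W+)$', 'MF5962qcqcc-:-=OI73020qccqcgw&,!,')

Pattern: exactly 2 of a word character, then one or more of a digit (captured); then the literal 'qc' repeated 2 times, then exactly 2 of any character except [s7qb] (captured); then one or more of a non-word character (captured as 'val'); then anchored at the end.
`re.fullmatch` requires the pattern to consume the entire string.
Here the pattern can't cover the whole string, so the call returns None.

None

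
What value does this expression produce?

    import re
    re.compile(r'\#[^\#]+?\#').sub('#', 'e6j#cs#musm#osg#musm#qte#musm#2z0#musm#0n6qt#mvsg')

'e6j#musm#musm#musm#musm#mvsg'

Matches: at [3:7] → '#cs#'; at [11:16] → '#osg#'; at [20:25] → '#qte#'; at [29:34] → '#2z0#'; at [38:45] → '#0n6qt#'.
`sub` substitutes '#' at each match site.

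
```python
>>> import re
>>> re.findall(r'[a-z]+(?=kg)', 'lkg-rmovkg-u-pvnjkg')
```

['l', 'rmov', 'pvnj']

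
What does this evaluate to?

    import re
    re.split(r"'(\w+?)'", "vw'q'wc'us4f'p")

Matches to split on: at [2:5] → "'q'"; at [7:13] → "'us4f'".
With a capturing group present, the delimiter's captured portion is kept in the result list.

['vw', 'q', 'wc', 'us4f', 'p']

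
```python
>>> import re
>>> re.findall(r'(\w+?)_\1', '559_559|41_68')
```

['559']

`\1` is not a pattern — it's the concrete string captured by group 1, re-applied verbatim.
`findall` collects group 1 from the one match (1 total).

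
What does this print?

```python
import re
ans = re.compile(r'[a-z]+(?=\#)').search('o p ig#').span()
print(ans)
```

The positive lookaround only admits positions where the adjacent text matches; those characters stay outside the span.
The match spans [4:6] → 'ig'.

(4, 6)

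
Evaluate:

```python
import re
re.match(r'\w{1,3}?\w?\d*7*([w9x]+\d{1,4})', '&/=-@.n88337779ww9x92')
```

None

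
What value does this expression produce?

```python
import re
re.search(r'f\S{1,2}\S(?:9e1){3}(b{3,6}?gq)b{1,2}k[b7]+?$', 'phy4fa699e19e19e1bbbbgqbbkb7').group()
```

'fa699e19e19e1bbbbgqbbkb7'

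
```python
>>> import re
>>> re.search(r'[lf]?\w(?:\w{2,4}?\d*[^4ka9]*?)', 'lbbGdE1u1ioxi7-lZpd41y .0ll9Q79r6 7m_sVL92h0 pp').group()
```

'lbbG'

The pattern matches optionally one of [lf], then a word character; then 2 to 4 of a word character (lazy), then zero or more of a digit, then zero or more of any character except [4ka9] (lazy) (non-capturing group).
A non-greedy quantifier consumes as few characters as it can — just enough that the remainder of the pattern still matches from where it stops; whatever follows it matches normally.
`search` walks the string left to right and returns the first match it finds.
The match spans [0:4] → 'lbbG'.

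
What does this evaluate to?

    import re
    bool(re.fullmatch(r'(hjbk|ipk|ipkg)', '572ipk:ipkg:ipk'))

`re.fullmatch` is like wrapping the pattern in `^…$` (in single-line mode).
Here there's no way to consume every character, so the call returns None, and `bool(None)` is False.

False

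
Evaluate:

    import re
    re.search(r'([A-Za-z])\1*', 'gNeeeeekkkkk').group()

'g'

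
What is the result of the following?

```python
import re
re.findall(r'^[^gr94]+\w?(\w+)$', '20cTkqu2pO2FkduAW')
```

['W']

The pattern matches anchored at the start of the string; then one or more of any character except [gr94]; then optionally a word character; then one or more of a word character (captured); then anchored at the end.
With a single group, `findall` returns only what that group captured — 1 item.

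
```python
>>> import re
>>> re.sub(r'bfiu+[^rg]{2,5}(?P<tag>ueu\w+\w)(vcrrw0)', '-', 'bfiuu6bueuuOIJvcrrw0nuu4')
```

This matches the literal 'bfi', then one or more of the literal 'u', then 2 to 5 of any character except [rg]; then the literal 'ueu', then one or more of a word character, then a word character (captured as 'tag'); then the literal 'vcr', then the literal 'rw0' (captured).
Matches: at [0:20] → 'bfiuu6bueuuOIJvcrrw0'.
Each match is replaced by '-'.

'-nuu4'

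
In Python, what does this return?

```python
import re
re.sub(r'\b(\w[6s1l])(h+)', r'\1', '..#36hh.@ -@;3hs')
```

'..#36.@ -@;3hs'

Pattern: a word boundary (`\b`, zero-width); then a word character, then one of [6s1l] (captured); then one or more of a literal 'h' (captured).
Matches: at [3:7] → '36hh'.
`\1` in the replacement pulls in group 1's text for each match.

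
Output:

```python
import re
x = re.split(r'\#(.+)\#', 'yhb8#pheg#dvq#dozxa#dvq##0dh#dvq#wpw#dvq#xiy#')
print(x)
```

['yhb8', 'pheg#dvq#dozxa#dvq##0dh#dvq#wpw#dvq#xiy', '']

Matches to split on: at [4:45] → '#pheg#dvq#dozxa#dvq##0dh#dvq#wpw#dvq#xiy#'.
Because the pattern has a capturing group, `split` also inserts each captured text between the pieces.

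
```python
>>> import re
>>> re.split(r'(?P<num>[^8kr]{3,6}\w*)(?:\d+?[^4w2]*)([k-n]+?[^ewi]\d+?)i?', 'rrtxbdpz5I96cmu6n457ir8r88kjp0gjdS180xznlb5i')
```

['rr', 'txbdpz5I96cmu6n457ir8r88kjp0gjdS18', 'lb5', '']

This matches 3 to 6 of any character except [8kr], then zero or more of a word character (captured as 'num'); then one or more of a digit (lazy), then zero or more of any character except [4w2] (non-capturing group); then one or more of a character in [k-n] (lazy), then any character except [ewi], then one or more of a digit (lazy) (captured); then optionally a literal 'i'.
Because the pattern has a capturing group, `split` also inserts each captured text between the pieces.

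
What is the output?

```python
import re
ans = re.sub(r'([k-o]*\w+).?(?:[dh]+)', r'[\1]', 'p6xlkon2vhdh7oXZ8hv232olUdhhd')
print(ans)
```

[p6xlkon2vhdh7oXZ8hv232olUdhh]

`\1` in the replacement pulls in group 1's text for each match.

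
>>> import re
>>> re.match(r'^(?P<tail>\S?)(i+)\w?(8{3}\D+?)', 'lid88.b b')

Pattern: anchored at the start of the string; then optionally a non-whitespace character (captured as 'tail'); then one or more of a literal 'i' (captured); then optionally a word character; then exactly 3 of the literal '8', then one or more of a non-digit (lazy) (captured).
`match` is anchored at position 0; if the pattern doesn't fit there, it returns None.
Here the pattern fails at index 0, so the call returns None.

None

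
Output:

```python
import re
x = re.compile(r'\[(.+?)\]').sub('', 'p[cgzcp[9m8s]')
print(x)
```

`sub` substitutes '' at each match site.

p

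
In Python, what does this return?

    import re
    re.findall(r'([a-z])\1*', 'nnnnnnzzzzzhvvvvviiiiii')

['n', 'z', 'h', 'v', 'i']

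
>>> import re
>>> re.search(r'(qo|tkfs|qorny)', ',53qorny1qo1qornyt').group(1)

'qo'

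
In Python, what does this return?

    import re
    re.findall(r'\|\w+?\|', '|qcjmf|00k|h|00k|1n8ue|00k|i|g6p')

['|qcjmf|', '|h|', '|1n8ue|', '|i|']

Matches: at [0:7] → '|qcjmf|'; at [10:13] → '|h|'; at [16:23] → '|1n8ue|'; at [26:29] → '|i|'.
With no groups in the pattern, `findall` gives back each whole match — 4 here.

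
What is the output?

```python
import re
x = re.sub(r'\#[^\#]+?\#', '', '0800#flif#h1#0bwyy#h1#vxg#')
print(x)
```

Every occurrence is swapped for ''.

0800h1h1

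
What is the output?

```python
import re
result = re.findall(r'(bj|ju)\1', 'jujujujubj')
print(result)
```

['ju', 'ju']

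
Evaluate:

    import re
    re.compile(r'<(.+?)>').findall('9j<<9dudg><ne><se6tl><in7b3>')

['<9dudg', 'ne', 'se6tl', 'in7b3']

A non-greedy quantifier consumes as few characters as it can — just enough that the remainder of the pattern still matches from where it stops; whatever follows it matches normally.
Walking the string: at [2:10] match '<<9dudg>', group 1 = '<9dudg'; at [10:14] match '<ne>', group 1 = 'ne'; at [14:21] match '<se6tl>', group 1 = 'se6tl'; at [21:28] match '<in7b3>', group 1 = 'in7b3'.
`findall` collects group 1 from each match (4 total).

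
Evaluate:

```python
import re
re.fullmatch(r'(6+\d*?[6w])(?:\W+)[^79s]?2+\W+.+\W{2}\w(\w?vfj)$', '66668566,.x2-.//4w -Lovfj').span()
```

`re.fullmatch` is like wrapping the pattern in `^…$` (in single-line mode).
The match spans [0:25] → '66668566,.x2-.//4w -Lovfj'.

(0, 25)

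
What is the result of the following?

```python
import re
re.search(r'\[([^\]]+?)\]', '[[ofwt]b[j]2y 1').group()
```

'[[ofwt]'

`re.search` scans for the first position where the pattern succeeds.
The match spans [0:7] → '[[ofwt]'.
Captured: group 1 = '[ofwt'.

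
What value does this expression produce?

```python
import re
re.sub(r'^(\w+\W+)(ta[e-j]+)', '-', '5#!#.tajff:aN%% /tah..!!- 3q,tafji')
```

'-:aN%% /tah..!!- 3q,tafji'

Pattern: anchored at the start of the string; then one or more of a word character, then one or more of a non-word character (captured); then the literal 'ta', then one or more of a character in [e-j] (captured).
Matches: at [0:10] → '5#!#.tajff'.
Each match is replaced by '-'.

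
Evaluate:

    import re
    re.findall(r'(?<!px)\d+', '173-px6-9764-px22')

The negative lookaround is zero-width — it rules out positions where the adjacent text would match, without consuming anything.
Scanning left to right: at [0:3] → '173'; at [8:12] → '9764'; at [16:17] → '2'.
No capturing groups, so `findall` returns the 3 full match strings.

['173', '9764', '2']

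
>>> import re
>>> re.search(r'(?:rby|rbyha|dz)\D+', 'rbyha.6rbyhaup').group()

The match spans [0:6] → 'rbyha.'.

'rbyha.'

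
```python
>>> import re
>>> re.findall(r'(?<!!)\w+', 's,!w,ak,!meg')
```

The negative lookahead/lookbehind blocks any match where the forbidden context is present.
Matches: at [0:1] → 's'; at [5:7] → 'ak'; at [10:12] → 'eg'.
No capturing groups, so `findall` returns the 3 full match strings.

['s', 'ak', 'eg']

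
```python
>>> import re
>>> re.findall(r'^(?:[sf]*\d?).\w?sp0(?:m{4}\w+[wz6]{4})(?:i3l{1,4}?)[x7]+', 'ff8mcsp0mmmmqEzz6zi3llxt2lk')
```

['ff8mcsp0mmmmqEzz6zi3llx']

The pattern matches anchored at the start of the string; then zero or more of one of [sf], then optionally a digit (non-capturing group); then any character, then optionally a word character, then the literal 'sp0'; then exactly 4 of a literal 'm', then one or more of a word character, then exactly 4 of one of [wz6] (non-capturing group); then the literal 'i3', then 1 to 4 of a literal 'l' (lazy) (non-capturing group); then one or more of one of [x7].
With no groups in the pattern, `findall` gives back each whole match — 1 here.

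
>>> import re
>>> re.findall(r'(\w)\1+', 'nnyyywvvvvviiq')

['n', 'y', 'v', 'i']

`\1` has to match the exact text group 1 already captured.
Scanning left to right: at [0:2] match 'nn', group 1 = 'n'; at [2:5] match 'yyy', group 1 = 'y'; at [6:11] match 'vvvvv', group 1 = 'v'; at [11:13] match 'ii', group 1 = 'i'.
`findall` collects group 1 from each match (4 total).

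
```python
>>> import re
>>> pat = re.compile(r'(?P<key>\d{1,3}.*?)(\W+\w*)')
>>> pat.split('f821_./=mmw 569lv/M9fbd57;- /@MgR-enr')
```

['f', '821_', './=mmw', ' ', '569lv', '/M9fbd57', ';- /@MgR-enr']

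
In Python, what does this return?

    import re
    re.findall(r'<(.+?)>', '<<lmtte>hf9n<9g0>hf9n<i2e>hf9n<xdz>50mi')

Because the quantifier is non-greedy, it stops expanding at the earliest point where the rest of the pattern can succeed.
`findall` collects group 1 from each match (4 total).

['<lmtte', '9g0', 'i2e', 'xdz']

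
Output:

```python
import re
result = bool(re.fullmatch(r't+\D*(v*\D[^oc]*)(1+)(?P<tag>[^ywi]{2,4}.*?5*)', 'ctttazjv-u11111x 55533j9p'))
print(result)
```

False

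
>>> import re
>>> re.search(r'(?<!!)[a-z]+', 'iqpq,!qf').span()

`(?!…)`/`(?<!…)` only lets a position through if the neighbouring text does NOT match; no characters are consumed.
`search` walks the string left to right and returns the first match it finds.
The match spans [0:4] → 'iqpq'.

(0, 4)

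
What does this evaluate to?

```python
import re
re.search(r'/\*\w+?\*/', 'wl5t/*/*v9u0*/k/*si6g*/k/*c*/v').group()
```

'/*v9u0*/'

`re.search` tries every starting position until one works.
The match spans [6:14] → '/*v9u0*/'.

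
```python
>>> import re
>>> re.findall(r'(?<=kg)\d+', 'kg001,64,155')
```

The lookaround is zero-width — it requires the adjacent text to match without consuming it, so the asserted text isn't part of the match.
`findall` yields the raw match text (1 of them) because the pattern has no groups.

['001']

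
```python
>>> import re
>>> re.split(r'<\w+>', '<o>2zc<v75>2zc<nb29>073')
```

['', '2zc', '2zc', '073']

Matches to split on: at [0:3] → '<o>'; at [6:11] → '<v75>'; at [14:20] → '<nb29>'.
Splitting on the pattern gives 4 pieces.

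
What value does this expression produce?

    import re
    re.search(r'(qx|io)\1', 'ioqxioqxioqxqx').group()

'qxqx'

A backreference is literal: `\1` must see the identical characters the first group matched.
The match spans [10:14] → 'qxqx'.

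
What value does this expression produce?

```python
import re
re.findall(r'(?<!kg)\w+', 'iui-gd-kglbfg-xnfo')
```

['iui', 'gd', 'kglbfg', 'xnfo']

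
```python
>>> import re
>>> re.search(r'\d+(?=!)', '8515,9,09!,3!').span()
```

(7, 9)

The positive lookaround only admits positions where the adjacent text matches; those characters stay outside the span.
The match spans [7:9] → '09'.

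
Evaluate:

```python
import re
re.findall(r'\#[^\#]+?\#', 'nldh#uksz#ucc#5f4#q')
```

['#uksz#', '#5f4#']

Matches: at [4:10] → '#uksz#'; at [13:18] → '#5f4#'.
`findall` yields the raw match text (2 of them) because the pattern has no groups.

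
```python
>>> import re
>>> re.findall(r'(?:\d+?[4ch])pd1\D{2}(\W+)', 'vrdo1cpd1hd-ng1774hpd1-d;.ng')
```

The pattern matches one or more of a digit (lazy), then one of [4ch] (non-capturing group); then the literal 'pd1', then exactly 2 of a non-digit; then one or more of a non-word character (captured).
Scanning left to right: at [4:12] match '1cpd1hd-', group 1 = '-'; at [14:26] match '1774hpd1-d;.', group 1 = ';.'.
Because there's exactly one group, `findall` drops the full match and keeps group 1 from each hit.

['-', ';.']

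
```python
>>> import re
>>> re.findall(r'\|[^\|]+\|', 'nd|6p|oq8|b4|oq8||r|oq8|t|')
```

['|6p|', '|b4|', '|r|', '|t|']

No capturing groups, so `findall` returns the 4 full match strings.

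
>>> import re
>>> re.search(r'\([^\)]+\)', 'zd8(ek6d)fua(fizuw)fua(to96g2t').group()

'(ek6d)'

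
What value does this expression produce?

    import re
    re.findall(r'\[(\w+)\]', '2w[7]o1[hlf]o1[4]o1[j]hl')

Matches: at [2:5] match '[7]', group 1 = '7'; at [7:12] match '[hlf]', group 1 = 'hlf'; at [14:17] match '[4]', group 1 = '4'; at [19:22] match '[j]', group 1 = 'j'.
With a single group, `findall` returns only what that group captured — 4 items.

['7', 'hlf', '4', 'j']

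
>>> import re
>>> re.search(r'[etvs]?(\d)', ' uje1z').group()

'e1'

The pattern matches optionally one of [etvs]; then a digit (captured).
`search` walks the string left to right and returns the first match it finds.
The match spans [3:5] → 'e1'.
Captured: group 1 = '1'.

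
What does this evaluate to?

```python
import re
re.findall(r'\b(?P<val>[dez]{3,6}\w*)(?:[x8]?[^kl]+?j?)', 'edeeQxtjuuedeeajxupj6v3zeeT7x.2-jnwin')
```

Pattern: a word boundary (`\b`, zero-width); then 3 to 6 of one of [dez], then zero or more of a word character (captured as 'val'); then optionally one of [x8], then one or more of any character except [kl] (lazy), then optionally a literal 'j' (non-capturing group).
Walking the string: at [0:30] match 'edeeQxtjuuedeeajxupj6v3zeeT7x.', group 1 = 'edeeQxtjuuedeeajxupj6v3zeeT7x'.
Because there's exactly one group, `findall` drops the full match and keeps group 1 from the one hit.

['edeeQxtjuuedeeajxupj6v3zeeT7x']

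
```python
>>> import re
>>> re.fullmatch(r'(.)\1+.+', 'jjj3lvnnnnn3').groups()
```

After group 1 captures some text, `\1` only succeeds where that same text appears again.
`re.fullmatch` requires the pattern to consume the entire string.
The match spans [0:12] → 'jjj3lvnnnnn3'.
Captured: group 1 = 'j'.

('j',)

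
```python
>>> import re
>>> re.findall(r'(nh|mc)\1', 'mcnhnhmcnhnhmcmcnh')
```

['nh', 'nh', 'mc']

The backreference `\1` re-matches whatever the first group consumed, character for character.
Because there's exactly one group, `findall` drops the full match and keeps group 1 from each hit.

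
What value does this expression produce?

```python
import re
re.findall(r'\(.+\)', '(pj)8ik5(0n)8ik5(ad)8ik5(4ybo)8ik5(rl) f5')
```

No capturing groups, so `findall` returns the 1 full match string.

['(pj)8ik5(0n)8ik5(ad)8ik5(4ybo)8ik5(rl)']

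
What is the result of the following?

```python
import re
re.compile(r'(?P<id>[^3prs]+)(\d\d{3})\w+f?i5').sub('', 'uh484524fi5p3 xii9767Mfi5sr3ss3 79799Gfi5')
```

This matches one or more of any character except [3prs] (captured as 'id'); then a digit, then exactly 3 of a digit (captured); then one or more of a word character, then optionally the literal 'f', then the literal 'i5'.
Matches: at [0:11] → 'uh484524fi5'; at [13:25] → ' xii9767Mfi5'; at [31:41] → ' 79799Gfi5'.
Every occurrence is swapped for ''.

'p3sr3ss3'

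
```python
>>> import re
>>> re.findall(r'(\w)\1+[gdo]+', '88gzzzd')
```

['8', 'z']

A backreference is literal: `\1` must see the identical characters the first group matched.
With a single group, `findall` returns only what that group captured — 2 items.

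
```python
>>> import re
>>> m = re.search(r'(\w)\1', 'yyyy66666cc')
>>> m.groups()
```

('y',)

`\1` has to match the exact text group 1 already captured.
Unlike `match`, `search` isn't anchored — it looks for the pattern anywhere in the string.
The match spans [0:2] → 'yy'.
Captured: group 1 = 'y'.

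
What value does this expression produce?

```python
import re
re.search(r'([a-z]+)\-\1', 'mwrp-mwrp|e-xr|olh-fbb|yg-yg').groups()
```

('mwrp',)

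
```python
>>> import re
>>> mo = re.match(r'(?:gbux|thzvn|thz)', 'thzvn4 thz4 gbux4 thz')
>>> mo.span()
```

(0, 5)

With `match`, the pattern is implicitly anchored at the beginning.
The match spans [0:5] → 'thzvn'.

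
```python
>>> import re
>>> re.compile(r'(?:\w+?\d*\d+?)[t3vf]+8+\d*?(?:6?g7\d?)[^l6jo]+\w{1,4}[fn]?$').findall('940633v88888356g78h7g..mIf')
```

This matches one or more of a word character (lazy), then zero or more of a digit, then one or more of a digit (lazy) (non-capturing group); then one or more of one of [t3vf], then one or more of the literal '8', then zero or more of a digit (lazy); then optionally the literal '6', then the literal 'g7', then optionally a digit (non-capturing group); then one or more of any character except [l6jo], then 1 to 4 of a word character, then optionally one of [fn]; then anchored at the end.
Walking the string: at [0:26] → '940633v88888356g78h7g..mIf'.
With no groups in the pattern, `findall` gives back each whole match — 1 here.

['940633v88888356g78h7g..mIf']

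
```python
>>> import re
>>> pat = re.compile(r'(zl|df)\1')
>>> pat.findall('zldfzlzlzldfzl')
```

['zl']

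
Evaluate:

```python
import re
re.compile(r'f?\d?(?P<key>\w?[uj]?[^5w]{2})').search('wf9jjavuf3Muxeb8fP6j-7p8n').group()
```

'wf9'

The match spans [0:3] → 'wf9'.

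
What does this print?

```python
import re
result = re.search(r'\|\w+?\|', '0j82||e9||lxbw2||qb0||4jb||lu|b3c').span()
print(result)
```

`search` walks the string left to right and returns the first match it finds.
The match spans [5:9] → '|e9|'.

(5, 9)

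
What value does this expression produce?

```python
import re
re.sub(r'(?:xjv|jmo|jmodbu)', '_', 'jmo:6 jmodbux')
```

'_:6 _dbux'

Branches in `(...|...)` are attempted left-to-right; the first branch that allows the whole pattern to succeed is taken.
Matches: at [0:3] → 'jmo'; at [6:9] → 'jmo'.
Every occurrence is swapped for '_'.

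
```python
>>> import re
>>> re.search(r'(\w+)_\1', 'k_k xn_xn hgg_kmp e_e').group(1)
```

'k'

The backreference `\1` re-matches whatever the first group consumed, character for character.
`re.search` scans for the first position where the pattern succeeds.
The match spans [0:3] → 'k_k'.
Captured: group 1 = 'k'.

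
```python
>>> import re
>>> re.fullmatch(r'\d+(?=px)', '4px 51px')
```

None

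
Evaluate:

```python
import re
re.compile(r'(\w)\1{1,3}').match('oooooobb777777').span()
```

(0, 4)

`match` is anchored at position 0; if the pattern doesn't fit there, it returns None.
The match spans [0:4] → 'oooo'.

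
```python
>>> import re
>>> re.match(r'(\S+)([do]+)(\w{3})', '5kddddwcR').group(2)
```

'd'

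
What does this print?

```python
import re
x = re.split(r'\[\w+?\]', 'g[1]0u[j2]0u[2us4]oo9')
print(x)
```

['g', '0u', '0u', 'oo9']

The string is cut at each match, leaving 4 pieces.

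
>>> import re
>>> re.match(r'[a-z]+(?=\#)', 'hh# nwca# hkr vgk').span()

(0, 2)

With `match`, the pattern is implicitly anchored at the beginning.
The match spans [0:2] → 'hh'.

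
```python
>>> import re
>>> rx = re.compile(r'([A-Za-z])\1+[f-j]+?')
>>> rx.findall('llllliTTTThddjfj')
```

`\1` has to match the exact text group 1 already captured.
Walking the string: at [0:6] match 'llllli', group 1 = 'l'; at [6:11] match 'TTTTh', group 1 = 'T'; at [11:14] match 'ddj', group 1 = 'd'.
`findall` collects group 1 from each match (3 total).

['l', 'T', 'd']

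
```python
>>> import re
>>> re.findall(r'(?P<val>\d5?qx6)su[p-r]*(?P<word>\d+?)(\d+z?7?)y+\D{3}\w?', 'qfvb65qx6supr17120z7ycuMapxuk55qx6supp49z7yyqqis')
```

[('65qx6', '1', '7120z7'), ('55qx6', '4', '9z7')]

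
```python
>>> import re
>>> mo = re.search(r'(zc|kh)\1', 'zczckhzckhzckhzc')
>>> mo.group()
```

'zczc'

The backreference `\1` re-matches whatever the first group consumed, character for character.
`re.search` scans for the first position where the pattern succeeds.
The match spans [0:4] → 'zczc'.
Captured: group 1 = 'zc'.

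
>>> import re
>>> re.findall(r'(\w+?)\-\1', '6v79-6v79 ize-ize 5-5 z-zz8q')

['6v79', 'ize', '5', 'z']

`\1` is not a pattern — it's the concrete string captured by group 1, re-applied verbatim.
`findall` collects group 1 from each match (4 total).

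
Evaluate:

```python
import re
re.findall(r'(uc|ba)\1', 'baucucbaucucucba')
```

['uc', 'uc']

The backreference `\1` re-matches whatever the first group consumed, character for character.
Matches: at [2:6] match 'ucuc', group 1 = 'uc'; at [8:12] match 'ucuc', group 1 = 'uc'.
With a single group, `findall` returns only what that group captured — 2 items.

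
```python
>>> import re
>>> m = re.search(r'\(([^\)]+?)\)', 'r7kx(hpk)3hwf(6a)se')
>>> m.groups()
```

('hpk',)

The match spans [4:9] → '(hpk)'.
Captured: group 1 = 'hpk'.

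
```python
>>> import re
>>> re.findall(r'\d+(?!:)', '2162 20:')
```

['2162', '2']

The negative lookahead/lookbehind blocks any match where the forbidden context is present.
Walking the string: at [0:4] → '2162'; at [5:6] → '2'.
`findall` yields the raw match text (2 of them) because the pattern has no groups.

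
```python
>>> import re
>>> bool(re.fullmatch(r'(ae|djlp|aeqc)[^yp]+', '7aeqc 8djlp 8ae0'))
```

For `fullmatch`, every character of the input must be accounted for by the pattern.
Here the pattern can't cover the whole string, so the call returns None, and `bool(None)` is False.

False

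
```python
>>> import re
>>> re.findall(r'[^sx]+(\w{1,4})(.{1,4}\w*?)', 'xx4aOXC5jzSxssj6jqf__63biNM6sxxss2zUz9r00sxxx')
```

[('xssj', '6jqf'), ('sxxs', 's2zU'), ('sxx', 'x')]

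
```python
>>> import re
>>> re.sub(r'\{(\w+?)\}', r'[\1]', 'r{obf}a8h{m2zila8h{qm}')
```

'r[obf]a8h{m2zila8h[qm]'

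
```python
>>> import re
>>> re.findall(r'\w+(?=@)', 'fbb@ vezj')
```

['fbb']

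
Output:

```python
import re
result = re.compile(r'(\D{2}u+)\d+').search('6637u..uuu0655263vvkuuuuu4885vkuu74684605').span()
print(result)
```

(5, 17)

The pattern matches exactly 2 of a non-digit, then one or more of a literal 'u' (captured); then one or more of a digit.
The match spans [5:17] → '..uuu0655263'.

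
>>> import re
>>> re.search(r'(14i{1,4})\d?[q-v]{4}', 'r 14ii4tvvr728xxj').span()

This matches the literal '14', then 1 to 4 of the literal 'i' (captured); then optionally a digit, then exactly 4 of a character in [q-v].
The match spans [2:11] → '14ii4tvvr'.

(2, 11)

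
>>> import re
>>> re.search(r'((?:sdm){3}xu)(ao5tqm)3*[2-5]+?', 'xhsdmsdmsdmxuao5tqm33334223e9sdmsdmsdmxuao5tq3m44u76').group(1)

Pattern: the literal 'sdm' repeated 3 times, then the literal 'xu' (captured); then the literal 'ao5', then the literal 'tqm' (captured); then zero or more of a literal '3', then one or more of a character in [2-5] (lazy).
`re.search` scans for the first position where the pattern succeeds.
The match spans [2:24] → 'sdmsdmsdmxuao5tqm33334'.
Captured: group 1 = 'sdmsdmsdmxu', group 2 = 'ao5tqm'.

'sdmsdmsdmxu'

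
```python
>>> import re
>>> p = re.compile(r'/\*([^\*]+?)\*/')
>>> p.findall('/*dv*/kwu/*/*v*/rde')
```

`findall` collects group 1 from each match (2 total).

['dv', 'v']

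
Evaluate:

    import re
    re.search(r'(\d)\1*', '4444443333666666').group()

'444444'

A backreference is literal: `\1` must see the identical characters the first group matched.
`re.search` tries every starting position until one works.
The match spans [0:6] → '444444'.
Captured: group 1 = '4'.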